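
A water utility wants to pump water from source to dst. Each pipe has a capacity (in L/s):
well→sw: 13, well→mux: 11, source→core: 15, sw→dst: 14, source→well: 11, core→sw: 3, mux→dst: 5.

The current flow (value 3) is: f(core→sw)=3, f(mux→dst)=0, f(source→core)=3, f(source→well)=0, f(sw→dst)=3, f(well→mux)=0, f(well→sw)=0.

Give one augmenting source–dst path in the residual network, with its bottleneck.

Residual along source→well→sw→dst: source→well: 11, well→sw: 13, sw→dst: 11.
Bottleneck = min = 11.

source→well→sw→dst, bottleneck 11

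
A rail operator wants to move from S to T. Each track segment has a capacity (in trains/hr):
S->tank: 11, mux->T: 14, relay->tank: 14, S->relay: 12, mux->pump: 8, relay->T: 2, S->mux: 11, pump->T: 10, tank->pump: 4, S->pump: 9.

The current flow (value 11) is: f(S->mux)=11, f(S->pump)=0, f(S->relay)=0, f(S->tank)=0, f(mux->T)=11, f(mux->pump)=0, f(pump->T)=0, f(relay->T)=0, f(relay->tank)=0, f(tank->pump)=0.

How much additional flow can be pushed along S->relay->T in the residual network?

2

Residual capacities along the path: S->relay: 12, relay->T: 2.
Minimum is 2.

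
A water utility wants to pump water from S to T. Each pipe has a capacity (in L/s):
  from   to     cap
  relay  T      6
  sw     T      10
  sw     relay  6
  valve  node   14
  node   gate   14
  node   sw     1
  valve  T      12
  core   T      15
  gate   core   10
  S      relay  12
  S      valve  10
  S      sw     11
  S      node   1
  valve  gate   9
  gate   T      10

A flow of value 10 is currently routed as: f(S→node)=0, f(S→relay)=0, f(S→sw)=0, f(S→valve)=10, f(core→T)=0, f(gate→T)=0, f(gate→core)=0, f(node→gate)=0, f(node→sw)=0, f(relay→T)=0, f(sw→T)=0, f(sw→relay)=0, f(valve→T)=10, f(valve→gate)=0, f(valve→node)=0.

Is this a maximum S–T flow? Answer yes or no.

No

Residual path S→sw→T has bottleneck 10 > 0.
Pushing 10 along it raises the flow to 20, so the given flow is not maximum.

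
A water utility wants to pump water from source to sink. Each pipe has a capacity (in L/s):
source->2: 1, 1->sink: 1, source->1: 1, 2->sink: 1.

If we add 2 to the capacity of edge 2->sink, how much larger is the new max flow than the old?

Original max flow = 2.
Edge 2->sink does not cross the min cut (source side {source}), so extra capacity there cannot help.
New max flow = 2. Increase = 0.

0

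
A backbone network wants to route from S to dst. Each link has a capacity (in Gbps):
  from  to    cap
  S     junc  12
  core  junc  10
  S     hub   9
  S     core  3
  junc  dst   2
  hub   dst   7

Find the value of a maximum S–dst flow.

Augment S->hub->dst: bottleneck 7. Total 7.
Augment S->junc->dst: bottleneck 2. Total 9.
No augmenting path remains in the residual graph.

9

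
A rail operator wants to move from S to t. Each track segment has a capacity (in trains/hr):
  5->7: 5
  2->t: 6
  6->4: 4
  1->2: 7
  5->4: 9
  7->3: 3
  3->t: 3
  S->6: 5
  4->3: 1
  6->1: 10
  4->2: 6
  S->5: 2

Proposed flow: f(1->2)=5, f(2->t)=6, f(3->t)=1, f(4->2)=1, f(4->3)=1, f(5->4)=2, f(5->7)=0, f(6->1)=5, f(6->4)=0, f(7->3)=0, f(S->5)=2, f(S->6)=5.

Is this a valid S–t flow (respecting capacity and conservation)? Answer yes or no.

Yes

Every edge has 0 ≤ f(e) ≤ cap(e).
At each intermediate node, inflow equals outflow.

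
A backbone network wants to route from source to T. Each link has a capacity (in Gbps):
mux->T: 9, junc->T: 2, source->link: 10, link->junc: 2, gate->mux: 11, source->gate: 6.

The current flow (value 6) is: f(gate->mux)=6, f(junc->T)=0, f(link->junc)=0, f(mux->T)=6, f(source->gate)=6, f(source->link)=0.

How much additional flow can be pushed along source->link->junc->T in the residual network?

2

Residual capacities along the path: source->link: 10, link->junc: 2, junc->T: 2.
Minimum is 2.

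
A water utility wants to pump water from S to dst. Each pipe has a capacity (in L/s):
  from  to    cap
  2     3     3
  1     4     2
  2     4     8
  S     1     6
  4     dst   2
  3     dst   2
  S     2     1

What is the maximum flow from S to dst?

Augment S->2->3->dst: bottleneck 1. Total 1.
Augment S->1->4->dst: bottleneck 2. Total 3.
No augmenting path remains in the residual graph.

3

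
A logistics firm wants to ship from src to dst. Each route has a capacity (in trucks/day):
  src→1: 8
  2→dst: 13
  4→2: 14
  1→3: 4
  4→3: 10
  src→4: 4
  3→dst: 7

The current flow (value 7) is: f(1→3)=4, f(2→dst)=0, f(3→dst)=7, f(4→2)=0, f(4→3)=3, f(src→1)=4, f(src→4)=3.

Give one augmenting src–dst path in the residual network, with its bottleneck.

src→4→2→dst, bottleneck 1

Residual along src→4→2→dst: src→4: 1, 4→2: 14, 2→dst: 13.
Bottleneck = min = 1.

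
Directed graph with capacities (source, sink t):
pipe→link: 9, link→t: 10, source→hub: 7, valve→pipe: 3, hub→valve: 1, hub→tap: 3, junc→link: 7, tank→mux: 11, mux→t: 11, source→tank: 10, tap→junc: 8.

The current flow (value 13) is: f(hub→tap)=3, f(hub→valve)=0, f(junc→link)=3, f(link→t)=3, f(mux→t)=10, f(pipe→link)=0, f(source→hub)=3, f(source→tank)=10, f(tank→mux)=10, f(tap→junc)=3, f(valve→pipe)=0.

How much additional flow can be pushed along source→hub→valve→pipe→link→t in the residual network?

Residual capacities along the path: source→hub: 4, hub→valve: 1, valve→pipe: 3, pipe→link: 9, link→t: 7.
Minimum is 1.

1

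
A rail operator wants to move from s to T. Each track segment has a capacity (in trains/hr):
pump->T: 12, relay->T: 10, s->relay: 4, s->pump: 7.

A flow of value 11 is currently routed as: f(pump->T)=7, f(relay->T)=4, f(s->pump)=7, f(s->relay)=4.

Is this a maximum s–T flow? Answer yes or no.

Yes

Residual reachable from s: {s}; T is not reachable.
Saturated cut: s->relay, s->pump with total capacity 11 = current flow value. Flow is maximum.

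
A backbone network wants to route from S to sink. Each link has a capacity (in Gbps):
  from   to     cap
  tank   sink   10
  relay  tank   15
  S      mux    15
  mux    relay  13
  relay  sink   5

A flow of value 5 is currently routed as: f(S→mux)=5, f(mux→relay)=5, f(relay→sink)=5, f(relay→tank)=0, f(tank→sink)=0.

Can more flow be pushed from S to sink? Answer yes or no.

Yes

Residual path S→mux→relay→tank→sink has bottleneck 8 > 0.
Pushing 8 along it raises the flow to 13, so the given flow is not maximum.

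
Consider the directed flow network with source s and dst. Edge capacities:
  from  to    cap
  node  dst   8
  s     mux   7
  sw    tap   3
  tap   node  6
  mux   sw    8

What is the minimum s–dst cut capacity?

3

Max flow = 3 (via 1 augmenting path).
In the residual at optimum, the set reachable from s is {mux, s, sw}.
Cut edges: sw->tap (cap 3). Sum = 3.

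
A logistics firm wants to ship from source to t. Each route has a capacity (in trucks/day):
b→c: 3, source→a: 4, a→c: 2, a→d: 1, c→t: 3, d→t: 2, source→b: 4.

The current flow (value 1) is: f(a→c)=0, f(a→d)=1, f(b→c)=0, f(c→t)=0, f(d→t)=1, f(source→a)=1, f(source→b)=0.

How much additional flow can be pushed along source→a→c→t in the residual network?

2

Residual capacities along the path: source→a: 3, a→c: 2, c→t: 3.
Minimum is 2.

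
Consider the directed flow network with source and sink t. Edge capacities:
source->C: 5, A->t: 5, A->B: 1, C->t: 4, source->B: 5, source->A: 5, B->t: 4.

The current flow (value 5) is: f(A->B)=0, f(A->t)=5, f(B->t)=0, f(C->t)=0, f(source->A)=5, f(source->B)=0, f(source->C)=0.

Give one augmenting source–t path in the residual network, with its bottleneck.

source->C->t, bottleneck 4

Residual along source->C->t: source->C: 5, C->t: 4.
Bottleneck = min = 4.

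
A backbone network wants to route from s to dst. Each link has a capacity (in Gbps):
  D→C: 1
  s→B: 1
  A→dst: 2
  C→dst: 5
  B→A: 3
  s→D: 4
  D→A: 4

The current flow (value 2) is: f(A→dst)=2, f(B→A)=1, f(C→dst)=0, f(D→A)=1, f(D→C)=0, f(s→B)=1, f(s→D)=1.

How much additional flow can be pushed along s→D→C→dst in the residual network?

1

Residual capacities along the path: s→D: 3, D→C: 1, C→dst: 5.
Minimum is 1.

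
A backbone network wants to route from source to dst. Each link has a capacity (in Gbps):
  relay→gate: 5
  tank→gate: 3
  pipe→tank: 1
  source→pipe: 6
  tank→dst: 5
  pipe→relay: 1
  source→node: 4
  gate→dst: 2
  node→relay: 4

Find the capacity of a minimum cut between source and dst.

Max flow = 3 (via 2 augmenting paths).
In the residual at optimum, the set reachable from source is {gate, node, pipe, relay, source}.
Cut edges: pipe→tank (cap 1), gate→dst (cap 2). Sum = 3.

3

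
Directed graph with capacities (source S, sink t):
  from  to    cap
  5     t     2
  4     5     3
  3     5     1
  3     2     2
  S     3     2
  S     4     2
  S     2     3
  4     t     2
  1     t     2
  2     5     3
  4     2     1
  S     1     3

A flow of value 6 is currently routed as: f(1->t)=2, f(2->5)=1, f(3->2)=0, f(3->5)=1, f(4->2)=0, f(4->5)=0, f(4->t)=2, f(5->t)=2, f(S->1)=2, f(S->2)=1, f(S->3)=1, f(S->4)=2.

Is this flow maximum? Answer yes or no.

Residual reachable from S: {1, 2, 3, 5, S}; t is not reachable.
Saturated cut: S->4, 1->t, 5->t with total capacity 6 = current flow value. Flow is maximum.

Yes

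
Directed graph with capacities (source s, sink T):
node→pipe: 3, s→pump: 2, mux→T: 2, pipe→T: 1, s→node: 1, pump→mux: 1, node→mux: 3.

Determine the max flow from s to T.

2

Augment s→pump→mux→T: bottleneck 1. Total 1.
Augment s→node→mux→T: bottleneck 1. Total 2.
No augmenting path remains in the residual graph.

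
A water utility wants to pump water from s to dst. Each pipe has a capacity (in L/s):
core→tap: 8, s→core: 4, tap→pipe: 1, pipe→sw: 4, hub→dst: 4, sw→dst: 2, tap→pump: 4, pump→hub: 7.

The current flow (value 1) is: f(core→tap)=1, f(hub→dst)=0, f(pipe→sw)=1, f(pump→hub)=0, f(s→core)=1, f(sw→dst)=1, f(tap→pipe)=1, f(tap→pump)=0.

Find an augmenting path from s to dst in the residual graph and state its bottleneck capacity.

Residual along s→core→tap→pump→hub→dst: s→core: 3, core→tap: 7, tap→pump: 4, pump→hub: 7, hub→dst: 4.
Bottleneck = min = 3.

s→core→tap→pump→hub→dst, bottleneck 3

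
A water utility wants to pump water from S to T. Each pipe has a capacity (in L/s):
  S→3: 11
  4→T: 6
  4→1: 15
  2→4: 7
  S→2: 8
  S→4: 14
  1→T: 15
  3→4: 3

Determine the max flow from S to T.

Augment S→4→T: bottleneck 6. Total 6.
Augment S→4→1→T: bottleneck 8. Total 14.
Augment S→2→4→1→T: bottleneck 7. Total 21.
No augmenting path remains in the residual graph.

21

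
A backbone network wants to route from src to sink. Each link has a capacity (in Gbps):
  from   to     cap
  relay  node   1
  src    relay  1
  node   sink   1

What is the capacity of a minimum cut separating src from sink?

1

Max flow = 1 (via 1 augmenting path).
In the residual at optimum, the set reachable from src is {src}.
Cut edges: src→relay (cap 1). Sum = 1.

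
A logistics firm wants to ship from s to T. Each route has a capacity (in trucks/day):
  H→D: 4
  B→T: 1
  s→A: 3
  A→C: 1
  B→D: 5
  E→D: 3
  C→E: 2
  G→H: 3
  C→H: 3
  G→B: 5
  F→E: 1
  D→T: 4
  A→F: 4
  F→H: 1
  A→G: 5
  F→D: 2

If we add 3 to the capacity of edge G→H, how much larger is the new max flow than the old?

0

Original max flow = 3.
Edge G→H does not cross the min cut (source side {s}), so extra capacity there cannot help.
New max flow = 3. Increase = 0.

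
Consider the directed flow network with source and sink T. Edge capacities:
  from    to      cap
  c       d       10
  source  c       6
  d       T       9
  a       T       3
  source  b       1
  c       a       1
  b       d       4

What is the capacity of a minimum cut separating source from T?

7

Max flow = 7 (via 3 augmenting paths).
In the residual at optimum, the set reachable from source is {source}.
Cut edges: source->c (cap 6), source->b (cap 1). Sum = 7.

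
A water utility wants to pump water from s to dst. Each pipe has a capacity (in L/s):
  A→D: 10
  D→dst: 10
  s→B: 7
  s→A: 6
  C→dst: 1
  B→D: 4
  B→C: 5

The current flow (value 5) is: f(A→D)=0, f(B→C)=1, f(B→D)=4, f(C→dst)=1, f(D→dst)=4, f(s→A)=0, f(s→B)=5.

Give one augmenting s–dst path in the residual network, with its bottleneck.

s→A→D→dst, bottleneck 6

Residual along s→A→D→dst: s→A: 6, A→D: 10, D→dst: 6.
Bottleneck = min = 6.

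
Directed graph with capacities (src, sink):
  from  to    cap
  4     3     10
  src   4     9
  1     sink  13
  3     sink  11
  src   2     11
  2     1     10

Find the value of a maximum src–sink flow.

19

Augment src->4->3->sink: bottleneck 9. Total 9.
Augment src->2->1->sink: bottleneck 10. Total 19.
No augmenting path remains in the residual graph.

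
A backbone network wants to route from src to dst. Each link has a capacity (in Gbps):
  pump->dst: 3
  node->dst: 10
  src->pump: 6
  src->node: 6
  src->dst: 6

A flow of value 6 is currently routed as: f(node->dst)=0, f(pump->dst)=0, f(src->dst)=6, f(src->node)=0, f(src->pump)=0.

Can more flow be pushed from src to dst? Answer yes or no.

Yes

Residual path src->pump->dst has bottleneck 3 > 0.
Pushing 3 along it raises the flow to 9, so the given flow is not maximum.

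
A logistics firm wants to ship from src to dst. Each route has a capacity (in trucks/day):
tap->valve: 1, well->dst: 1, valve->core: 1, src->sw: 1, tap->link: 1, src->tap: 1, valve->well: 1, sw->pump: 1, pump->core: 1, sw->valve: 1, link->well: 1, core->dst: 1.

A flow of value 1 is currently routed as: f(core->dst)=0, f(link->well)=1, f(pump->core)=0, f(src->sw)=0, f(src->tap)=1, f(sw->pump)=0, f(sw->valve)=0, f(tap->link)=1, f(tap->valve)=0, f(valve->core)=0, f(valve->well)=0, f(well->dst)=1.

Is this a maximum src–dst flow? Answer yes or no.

Residual path src->sw->valve->core->dst has bottleneck 1 > 0.
Pushing 1 along it raises the flow to 2, so the given flow is not maximum.

No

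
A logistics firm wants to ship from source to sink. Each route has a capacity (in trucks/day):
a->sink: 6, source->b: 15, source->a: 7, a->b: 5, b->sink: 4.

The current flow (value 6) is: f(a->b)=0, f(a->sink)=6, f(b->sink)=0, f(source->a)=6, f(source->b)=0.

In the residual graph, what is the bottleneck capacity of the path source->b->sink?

Residual capacities along the path: source->b: 15, b->sink: 4.
Minimum is 4.

4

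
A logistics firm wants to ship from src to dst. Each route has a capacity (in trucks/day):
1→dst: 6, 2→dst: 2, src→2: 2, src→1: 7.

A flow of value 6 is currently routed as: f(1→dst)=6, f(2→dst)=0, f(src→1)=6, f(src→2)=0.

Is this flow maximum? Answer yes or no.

No

Residual path src→2→dst has bottleneck 2 > 0.
Pushing 2 along it raises the flow to 8, so the given flow is not maximum.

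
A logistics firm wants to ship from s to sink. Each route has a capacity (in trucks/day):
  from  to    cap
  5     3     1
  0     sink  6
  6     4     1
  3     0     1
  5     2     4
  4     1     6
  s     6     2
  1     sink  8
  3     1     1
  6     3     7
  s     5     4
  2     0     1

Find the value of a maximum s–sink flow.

4

Augment s→6→4→1→sink: bottleneck 1. Total 1.
Augment s→6→3→1→sink: bottleneck 1. Total 2.
Augment s→5→3→0→sink: bottleneck 1. Total 3.
Augment s→5→2→0→sink: bottleneck 1. Total 4.
No augmenting path remains in the residual graph.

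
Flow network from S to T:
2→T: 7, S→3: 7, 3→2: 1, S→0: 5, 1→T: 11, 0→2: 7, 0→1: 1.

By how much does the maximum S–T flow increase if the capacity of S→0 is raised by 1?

1

Original max flow = 6.
After raising cap(S→0), augmenting paths through that edge carry 1 more unit.
New max flow = 7. Increase = 1.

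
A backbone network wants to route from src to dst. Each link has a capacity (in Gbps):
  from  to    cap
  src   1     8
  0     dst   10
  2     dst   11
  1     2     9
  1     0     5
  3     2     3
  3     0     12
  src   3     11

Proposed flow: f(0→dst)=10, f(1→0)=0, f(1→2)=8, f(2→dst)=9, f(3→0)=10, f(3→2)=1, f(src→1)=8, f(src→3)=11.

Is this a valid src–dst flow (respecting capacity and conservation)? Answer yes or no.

Yes

Every edge has 0 ≤ f(e) ≤ cap(e).
At each intermediate node, inflow equals outflow.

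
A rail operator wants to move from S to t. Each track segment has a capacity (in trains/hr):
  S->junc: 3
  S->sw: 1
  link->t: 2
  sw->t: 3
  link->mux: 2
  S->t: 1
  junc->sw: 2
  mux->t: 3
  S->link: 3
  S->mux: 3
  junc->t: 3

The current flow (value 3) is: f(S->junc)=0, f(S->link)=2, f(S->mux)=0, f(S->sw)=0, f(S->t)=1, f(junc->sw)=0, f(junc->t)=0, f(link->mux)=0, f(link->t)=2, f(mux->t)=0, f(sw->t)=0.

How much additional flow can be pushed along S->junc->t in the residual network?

3

Residual capacities along the path: S->junc: 3, junc->t: 3.
Minimum is 3.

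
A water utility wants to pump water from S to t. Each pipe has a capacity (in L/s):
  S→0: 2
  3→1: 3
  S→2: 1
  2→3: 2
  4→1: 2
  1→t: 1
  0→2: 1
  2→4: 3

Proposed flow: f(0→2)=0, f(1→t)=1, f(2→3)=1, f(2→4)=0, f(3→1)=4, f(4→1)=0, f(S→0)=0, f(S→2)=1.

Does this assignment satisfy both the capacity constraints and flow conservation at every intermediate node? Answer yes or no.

Capacity violated on 3→1: flow 4 > capacity 3.

No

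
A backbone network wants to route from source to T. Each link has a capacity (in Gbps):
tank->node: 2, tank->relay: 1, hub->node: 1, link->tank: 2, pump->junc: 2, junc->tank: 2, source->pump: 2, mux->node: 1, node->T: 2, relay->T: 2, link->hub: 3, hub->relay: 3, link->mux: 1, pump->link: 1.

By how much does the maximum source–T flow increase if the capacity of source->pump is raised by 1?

Original max flow = 2.
After raising cap(source->pump), augmenting paths through that edge carry 1 more unit.
New max flow = 3. Increase = 1.

1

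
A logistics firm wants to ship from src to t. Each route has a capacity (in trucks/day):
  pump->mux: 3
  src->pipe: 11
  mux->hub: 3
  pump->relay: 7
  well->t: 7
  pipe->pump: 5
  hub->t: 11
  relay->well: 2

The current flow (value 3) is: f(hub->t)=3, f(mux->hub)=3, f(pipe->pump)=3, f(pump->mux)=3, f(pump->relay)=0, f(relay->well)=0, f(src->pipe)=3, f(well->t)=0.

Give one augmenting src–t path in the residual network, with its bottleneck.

Residual along src->pipe->pump->relay->well->t: src->pipe: 8, pipe->pump: 2, pump->relay: 7, relay->well: 2, well->t: 7.
Bottleneck = min = 2.

src->pipe->pump->relay->well->t, bottleneck 2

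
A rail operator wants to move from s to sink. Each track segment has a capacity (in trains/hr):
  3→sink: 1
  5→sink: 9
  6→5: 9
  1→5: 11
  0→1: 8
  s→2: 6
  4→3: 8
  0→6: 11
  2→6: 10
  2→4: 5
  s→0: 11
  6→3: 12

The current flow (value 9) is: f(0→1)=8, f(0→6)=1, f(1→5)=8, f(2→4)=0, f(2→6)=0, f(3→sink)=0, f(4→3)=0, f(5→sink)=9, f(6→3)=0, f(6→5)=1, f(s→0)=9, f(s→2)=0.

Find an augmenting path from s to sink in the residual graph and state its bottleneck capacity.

s→0→6→3→sink, bottleneck 1

Residual along s→0→6→3→sink: s→0: 2, 0→6: 10, 6→3: 12, 3→sink: 1.
Bottleneck = min = 1.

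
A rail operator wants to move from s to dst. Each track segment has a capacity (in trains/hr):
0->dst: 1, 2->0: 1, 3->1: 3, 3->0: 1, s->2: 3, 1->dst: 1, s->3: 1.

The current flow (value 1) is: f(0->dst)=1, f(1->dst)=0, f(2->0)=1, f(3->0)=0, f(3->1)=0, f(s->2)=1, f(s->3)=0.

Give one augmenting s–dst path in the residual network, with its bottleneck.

Residual along s->3->1->dst: s->3: 1, 3->1: 3, 1->dst: 1.
Bottleneck = min = 1.

s->3->1->dst, bottleneck 1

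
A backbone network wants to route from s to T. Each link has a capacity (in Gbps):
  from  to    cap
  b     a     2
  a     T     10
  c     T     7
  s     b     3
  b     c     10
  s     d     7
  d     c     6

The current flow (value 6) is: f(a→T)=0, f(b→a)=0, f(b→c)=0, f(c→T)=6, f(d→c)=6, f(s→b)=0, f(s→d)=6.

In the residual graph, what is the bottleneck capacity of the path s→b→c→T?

Residual capacities along the path: s→b: 3, b→c: 10, c→T: 1.
Minimum is 1.

1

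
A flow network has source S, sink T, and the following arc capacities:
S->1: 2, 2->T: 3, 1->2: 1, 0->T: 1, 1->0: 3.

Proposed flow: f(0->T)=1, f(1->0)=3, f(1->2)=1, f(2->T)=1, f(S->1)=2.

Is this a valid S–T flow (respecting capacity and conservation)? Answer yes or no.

Conservation fails at 1: inflow 2 ≠ outflow 4.

No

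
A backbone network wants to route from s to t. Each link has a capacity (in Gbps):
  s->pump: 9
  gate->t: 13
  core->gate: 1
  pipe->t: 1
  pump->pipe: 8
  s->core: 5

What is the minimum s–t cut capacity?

Max flow = 2 (via 2 augmenting paths).
In the residual at optimum, the set reachable from s is {core, pipe, pump, s}.
Cut edges: core->gate (cap 1), pipe->t (cap 1). Sum = 2.

2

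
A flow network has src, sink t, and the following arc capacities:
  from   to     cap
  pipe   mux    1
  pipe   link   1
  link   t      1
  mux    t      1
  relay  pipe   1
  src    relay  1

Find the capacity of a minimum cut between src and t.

Max flow = 1 (via 1 augmenting path).
In the residual at optimum, the set reachable from src is {src}.
Cut edges: src→relay (cap 1). Sum = 1.

1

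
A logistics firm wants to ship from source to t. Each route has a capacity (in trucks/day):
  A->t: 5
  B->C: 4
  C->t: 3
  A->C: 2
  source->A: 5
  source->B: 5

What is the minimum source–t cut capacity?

8

Max flow = 8 (via 2 augmenting paths).
In the residual at optimum, the set reachable from source is {B, C, source}.
Cut edges: source->A (cap 5), C->t (cap 3). Sum = 8.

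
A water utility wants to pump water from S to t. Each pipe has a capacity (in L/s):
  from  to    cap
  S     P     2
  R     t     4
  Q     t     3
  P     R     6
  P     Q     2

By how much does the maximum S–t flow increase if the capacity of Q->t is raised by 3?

Original max flow = 2.
Edge Q->t does not cross the min cut (source side {S}), so extra capacity there cannot help.
New max flow = 2. Increase = 0.

0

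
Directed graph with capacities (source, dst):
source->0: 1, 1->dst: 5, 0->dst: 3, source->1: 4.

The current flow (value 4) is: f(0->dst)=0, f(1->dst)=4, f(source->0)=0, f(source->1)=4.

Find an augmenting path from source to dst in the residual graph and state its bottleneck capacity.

source->0->dst, bottleneck 1

Residual along source->0->dst: source->0: 1, 0->dst: 3.
Bottleneck = min = 1.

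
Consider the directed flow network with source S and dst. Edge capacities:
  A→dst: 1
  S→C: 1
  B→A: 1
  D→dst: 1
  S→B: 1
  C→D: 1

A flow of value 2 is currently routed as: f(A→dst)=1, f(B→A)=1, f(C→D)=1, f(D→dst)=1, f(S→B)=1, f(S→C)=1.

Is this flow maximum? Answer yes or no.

Yes

Residual reachable from S: {S}; dst is not reachable.
Saturated cut: S→B, S→C with total capacity 2 = current flow value. Flow is maximum.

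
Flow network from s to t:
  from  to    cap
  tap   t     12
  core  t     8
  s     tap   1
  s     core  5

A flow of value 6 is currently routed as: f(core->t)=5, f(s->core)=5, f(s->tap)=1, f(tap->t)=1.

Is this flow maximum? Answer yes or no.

Residual reachable from s: {s}; t is not reachable.
Saturated cut: s->tap, s->core with total capacity 6 = current flow value. Flow is maximum.

Yes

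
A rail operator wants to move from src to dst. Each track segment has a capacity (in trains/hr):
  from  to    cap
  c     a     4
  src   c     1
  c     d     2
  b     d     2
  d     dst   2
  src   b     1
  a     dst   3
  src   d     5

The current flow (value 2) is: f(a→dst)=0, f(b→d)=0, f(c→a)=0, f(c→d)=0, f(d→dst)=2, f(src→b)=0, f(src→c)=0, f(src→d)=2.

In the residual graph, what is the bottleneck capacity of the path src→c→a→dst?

1

Residual capacities along the path: src→c: 1, c→a: 4, a→dst: 3.
Minimum is 1.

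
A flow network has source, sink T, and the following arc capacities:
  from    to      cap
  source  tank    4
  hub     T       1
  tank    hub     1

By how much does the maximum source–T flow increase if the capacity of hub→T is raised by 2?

0

Original max flow = 1.
Edge hub→T does not cross the min cut (source side {source, tank}), so extra capacity there cannot help.
New max flow = 1. Increase = 0.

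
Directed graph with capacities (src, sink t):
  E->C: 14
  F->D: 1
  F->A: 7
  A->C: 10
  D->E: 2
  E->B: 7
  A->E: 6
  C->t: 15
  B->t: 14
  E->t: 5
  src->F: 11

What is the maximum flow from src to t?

8

Augment src->F->A->E->t: bottleneck 5. Total 5.
Augment src->F->A->C->t: bottleneck 2. Total 7.
Augment src->F->D->E->C->t: bottleneck 1. Total 8.
No augmenting path remains in the residual graph.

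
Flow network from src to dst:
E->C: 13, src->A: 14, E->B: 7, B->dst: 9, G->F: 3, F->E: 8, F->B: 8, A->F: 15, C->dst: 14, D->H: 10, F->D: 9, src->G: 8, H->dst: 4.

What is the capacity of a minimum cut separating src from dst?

Max flow = 17 (via 4 augmenting paths).
In the residual at optimum, the set reachable from src is {G, src}.
Cut edges: src->A (cap 14), G->F (cap 3). Sum = 17.

17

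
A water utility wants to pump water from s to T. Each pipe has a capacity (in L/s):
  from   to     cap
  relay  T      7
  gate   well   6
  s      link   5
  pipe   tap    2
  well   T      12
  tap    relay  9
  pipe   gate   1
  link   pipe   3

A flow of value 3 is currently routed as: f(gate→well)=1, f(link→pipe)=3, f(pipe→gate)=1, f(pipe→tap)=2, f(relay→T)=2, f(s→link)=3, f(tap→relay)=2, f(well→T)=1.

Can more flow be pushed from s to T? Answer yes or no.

No

Residual reachable from s: {link, s}; T is not reachable.
Saturated cut: link→pipe with total capacity 3 = current flow value. Flow is maximum.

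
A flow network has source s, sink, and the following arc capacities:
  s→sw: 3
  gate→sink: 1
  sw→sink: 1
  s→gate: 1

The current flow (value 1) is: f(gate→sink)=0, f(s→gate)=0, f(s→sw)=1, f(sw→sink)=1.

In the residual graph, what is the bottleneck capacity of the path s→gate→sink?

Residual capacities along the path: s→gate: 1, gate→sink: 1.
Minimum is 1.

1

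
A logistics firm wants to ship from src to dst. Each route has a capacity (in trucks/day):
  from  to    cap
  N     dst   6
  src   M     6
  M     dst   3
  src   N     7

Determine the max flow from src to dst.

Augment src→N→dst: bottleneck 6. Total 6.
Augment src→M→dst: bottleneck 3. Total 9.
No augmenting path remains in the residual graph.

9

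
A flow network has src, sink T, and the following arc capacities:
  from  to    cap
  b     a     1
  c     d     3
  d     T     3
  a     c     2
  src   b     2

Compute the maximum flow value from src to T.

1

Augment src→b→a→c→d→T: bottleneck 1. Total 1.
No augmenting path remains in the residual graph.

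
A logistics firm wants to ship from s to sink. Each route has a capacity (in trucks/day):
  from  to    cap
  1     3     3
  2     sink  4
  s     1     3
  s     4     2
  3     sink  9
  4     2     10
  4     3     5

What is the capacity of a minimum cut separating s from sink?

Max flow = 5 (via 2 augmenting paths).
In the residual at optimum, the set reachable from s is {s}.
Cut edges: s→4 (cap 2), s→1 (cap 3). Sum = 5.

5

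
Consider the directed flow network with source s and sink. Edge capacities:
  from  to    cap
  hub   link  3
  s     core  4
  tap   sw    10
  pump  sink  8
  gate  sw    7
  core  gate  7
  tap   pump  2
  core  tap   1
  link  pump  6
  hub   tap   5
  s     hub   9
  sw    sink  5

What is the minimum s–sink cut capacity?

Max flow = 10 (via 5 augmenting paths).
In the residual at optimum, the set reachable from s is {core, gate, hub, s, sw, tap}.
Cut edges: hub→link (cap 3), tap→pump (cap 2), sw→sink (cap 5). Sum = 10.

10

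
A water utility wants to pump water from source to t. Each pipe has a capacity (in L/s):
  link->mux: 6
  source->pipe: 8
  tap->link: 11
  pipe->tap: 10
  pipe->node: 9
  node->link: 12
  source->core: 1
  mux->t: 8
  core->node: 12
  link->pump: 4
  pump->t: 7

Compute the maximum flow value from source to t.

9

Augment source->pipe->tap->link->pump->t: bottleneck 4. Total 4.
Augment source->pipe->tap->link->mux->t: bottleneck 4. Total 8.
Augment source->core->node->link->mux->t: bottleneck 1. Total 9.
No augmenting path remains in the residual graph.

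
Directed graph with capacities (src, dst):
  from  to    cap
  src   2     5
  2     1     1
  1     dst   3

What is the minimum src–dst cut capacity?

1

Max flow = 1 (via 1 augmenting path).
In the residual at optimum, the set reachable from src is {2, src}.
Cut edges: 2→1 (cap 1). Sum = 1.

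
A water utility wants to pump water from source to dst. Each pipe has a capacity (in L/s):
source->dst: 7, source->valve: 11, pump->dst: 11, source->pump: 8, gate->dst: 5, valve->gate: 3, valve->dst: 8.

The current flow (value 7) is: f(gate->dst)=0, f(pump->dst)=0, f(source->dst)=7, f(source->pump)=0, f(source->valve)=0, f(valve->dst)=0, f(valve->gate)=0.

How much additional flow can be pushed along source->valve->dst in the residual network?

8

Residual capacities along the path: source->valve: 11, valve->dst: 8.
Minimum is 8.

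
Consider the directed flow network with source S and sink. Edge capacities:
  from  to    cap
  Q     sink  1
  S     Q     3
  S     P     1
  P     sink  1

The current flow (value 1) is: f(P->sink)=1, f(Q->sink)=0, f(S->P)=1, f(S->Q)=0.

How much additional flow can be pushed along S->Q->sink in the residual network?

1

Residual capacities along the path: S->Q: 3, Q->sink: 1.
Minimum is 1.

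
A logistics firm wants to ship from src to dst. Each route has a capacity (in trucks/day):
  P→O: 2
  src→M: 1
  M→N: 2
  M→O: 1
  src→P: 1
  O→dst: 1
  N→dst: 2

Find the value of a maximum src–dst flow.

2

Augment src→P→O→dst: bottleneck 1. Total 1.
Augment src→M→N→dst: bottleneck 1. Total 2.
No augmenting path remains in the residual graph.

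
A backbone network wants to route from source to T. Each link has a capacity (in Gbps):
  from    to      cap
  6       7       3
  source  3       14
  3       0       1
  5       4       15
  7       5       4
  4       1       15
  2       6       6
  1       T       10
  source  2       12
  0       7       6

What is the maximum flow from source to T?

4

Augment source→2→6→7→5→4→1→T: bottleneck 3. Total 3.
Augment source→3→0→7→5→4→1→T: bottleneck 1. Total 4.
No augmenting path remains in the residual graph.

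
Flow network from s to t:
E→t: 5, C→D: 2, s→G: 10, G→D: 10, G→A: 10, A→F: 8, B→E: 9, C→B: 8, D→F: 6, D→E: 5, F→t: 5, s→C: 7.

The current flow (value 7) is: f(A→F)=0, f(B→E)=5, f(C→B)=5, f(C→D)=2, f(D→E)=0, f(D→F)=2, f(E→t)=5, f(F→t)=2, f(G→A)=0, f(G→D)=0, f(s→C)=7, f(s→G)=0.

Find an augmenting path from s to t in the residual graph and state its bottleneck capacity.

Residual along s→G→D→F→t: s→G: 10, G→D: 10, D→F: 4, F→t: 3.
Bottleneck = min = 3.

s→G→D→F→t, bottleneck 3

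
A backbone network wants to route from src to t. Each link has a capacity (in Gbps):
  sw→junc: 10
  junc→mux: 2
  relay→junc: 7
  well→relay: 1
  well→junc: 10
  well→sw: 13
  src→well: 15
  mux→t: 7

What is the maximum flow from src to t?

2

Augment src→well→junc→mux→t: bottleneck 2. Total 2.
No augmenting path remains in the residual graph.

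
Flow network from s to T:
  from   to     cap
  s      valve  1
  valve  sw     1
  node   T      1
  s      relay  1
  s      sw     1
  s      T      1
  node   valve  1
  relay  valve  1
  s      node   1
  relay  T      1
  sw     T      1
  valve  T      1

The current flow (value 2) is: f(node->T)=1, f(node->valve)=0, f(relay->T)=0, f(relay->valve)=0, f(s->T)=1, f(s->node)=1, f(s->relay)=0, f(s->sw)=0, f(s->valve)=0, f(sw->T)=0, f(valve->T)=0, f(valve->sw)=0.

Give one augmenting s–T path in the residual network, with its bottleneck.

Residual along s->relay->T: s->relay: 1, relay->T: 1.
Bottleneck = min = 1.

s->relay->T, bottleneck 1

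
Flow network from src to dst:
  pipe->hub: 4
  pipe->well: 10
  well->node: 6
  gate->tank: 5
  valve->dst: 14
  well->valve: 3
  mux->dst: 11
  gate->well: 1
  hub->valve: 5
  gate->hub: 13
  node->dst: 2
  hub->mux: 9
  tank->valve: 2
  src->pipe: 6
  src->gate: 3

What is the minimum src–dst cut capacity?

9

Max flow = 9 (via 4 augmenting paths).
In the residual at optimum, the set reachable from src is {src}.
Cut edges: src->gate (cap 3), src->pipe (cap 6). Sum = 9.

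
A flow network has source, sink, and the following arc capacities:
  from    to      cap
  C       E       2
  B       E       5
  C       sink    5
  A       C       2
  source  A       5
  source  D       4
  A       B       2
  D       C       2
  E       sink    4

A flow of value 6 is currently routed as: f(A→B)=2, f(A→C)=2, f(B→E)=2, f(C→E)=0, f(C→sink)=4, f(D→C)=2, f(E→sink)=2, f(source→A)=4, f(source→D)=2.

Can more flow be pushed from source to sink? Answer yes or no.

Residual reachable from source: {A, D, source}; sink is not reachable.
Saturated cut: A→C, A→B, D→C with total capacity 6 = current flow value. Flow is maximum.

No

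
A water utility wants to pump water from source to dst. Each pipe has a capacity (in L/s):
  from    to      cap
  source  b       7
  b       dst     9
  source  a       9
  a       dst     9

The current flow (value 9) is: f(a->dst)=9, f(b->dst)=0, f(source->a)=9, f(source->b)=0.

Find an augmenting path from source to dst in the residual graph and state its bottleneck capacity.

source->b->dst, bottleneck 7

Residual along source->b->dst: source->b: 7, b->dst: 9.
Bottleneck = min = 7.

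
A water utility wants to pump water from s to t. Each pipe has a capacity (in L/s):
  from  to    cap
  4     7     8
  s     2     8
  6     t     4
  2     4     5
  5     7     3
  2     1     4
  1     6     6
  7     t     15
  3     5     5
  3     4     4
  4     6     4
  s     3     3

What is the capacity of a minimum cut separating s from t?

11

Max flow = 11 (via 3 augmenting paths).
In the residual at optimum, the set reachable from s is {s}.
Cut edges: s->3 (cap 3), s->2 (cap 8). Sum = 11.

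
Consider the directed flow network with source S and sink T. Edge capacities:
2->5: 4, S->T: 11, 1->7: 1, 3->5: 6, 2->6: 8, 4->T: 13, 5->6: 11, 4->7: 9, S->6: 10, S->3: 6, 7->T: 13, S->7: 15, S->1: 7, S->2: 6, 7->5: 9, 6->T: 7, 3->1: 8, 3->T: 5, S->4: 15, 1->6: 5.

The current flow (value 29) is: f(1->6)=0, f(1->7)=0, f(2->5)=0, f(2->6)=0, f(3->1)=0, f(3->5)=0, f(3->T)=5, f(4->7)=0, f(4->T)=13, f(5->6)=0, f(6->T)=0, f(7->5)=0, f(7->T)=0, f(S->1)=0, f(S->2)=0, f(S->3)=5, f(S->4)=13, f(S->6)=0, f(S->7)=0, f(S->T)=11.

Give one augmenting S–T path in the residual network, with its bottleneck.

S->7->T, bottleneck 13

Residual along S->7->T: S->7: 15, 7->T: 13.
Bottleneck = min = 13.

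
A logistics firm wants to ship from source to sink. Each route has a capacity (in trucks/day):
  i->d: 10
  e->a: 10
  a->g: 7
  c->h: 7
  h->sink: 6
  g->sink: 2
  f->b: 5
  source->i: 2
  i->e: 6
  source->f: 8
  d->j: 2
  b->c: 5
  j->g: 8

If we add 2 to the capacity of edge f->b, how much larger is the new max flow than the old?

0

Original max flow = 7.
Even with extra capacity on f->b, another cut of capacity 7 remains binding.
New max flow = 7. Increase = 0.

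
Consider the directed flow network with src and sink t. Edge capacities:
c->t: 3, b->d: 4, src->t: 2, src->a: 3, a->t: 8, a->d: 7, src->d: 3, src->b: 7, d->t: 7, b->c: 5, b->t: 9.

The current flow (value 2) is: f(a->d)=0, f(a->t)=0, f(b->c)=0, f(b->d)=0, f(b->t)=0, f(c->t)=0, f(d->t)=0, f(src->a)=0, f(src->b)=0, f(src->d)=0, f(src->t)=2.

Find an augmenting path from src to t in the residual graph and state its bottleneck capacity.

src->a->t, bottleneck 3

Residual along src->a->t: src->a: 3, a->t: 8.
Bottleneck = min = 3.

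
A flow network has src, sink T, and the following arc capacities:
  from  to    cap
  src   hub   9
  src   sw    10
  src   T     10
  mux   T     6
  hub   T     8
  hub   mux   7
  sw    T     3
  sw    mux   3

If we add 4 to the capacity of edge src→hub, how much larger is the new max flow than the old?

Original max flow = 25.
After raising cap(src→hub), augmenting paths through that edge carry 2 more units.
New max flow = 27. Increase = 2.

2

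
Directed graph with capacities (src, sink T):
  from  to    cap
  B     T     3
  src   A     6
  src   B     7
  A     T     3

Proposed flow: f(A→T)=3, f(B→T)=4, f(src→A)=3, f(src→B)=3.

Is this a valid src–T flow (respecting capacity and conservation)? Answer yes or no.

No

Capacity violated on B→T: flow 4 > capacity 3.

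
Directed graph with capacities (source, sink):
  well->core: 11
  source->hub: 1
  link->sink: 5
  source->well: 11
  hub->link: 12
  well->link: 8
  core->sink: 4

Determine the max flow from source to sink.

9

Augment source->hub->link->sink: bottleneck 1. Total 1.
Augment source->well->link->sink: bottleneck 4. Total 5.
Augment source->well->core->sink: bottleneck 4. Total 9.
No augmenting path remains in the residual graph.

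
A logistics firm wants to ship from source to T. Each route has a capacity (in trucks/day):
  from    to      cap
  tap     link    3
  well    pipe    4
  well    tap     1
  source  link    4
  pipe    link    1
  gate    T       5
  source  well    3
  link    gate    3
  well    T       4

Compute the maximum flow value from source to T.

6

Augment source->well->T: bottleneck 3. Total 3.
Augment source->link->gate->T: bottleneck 3. Total 6.
No augmenting path remains in the residual graph.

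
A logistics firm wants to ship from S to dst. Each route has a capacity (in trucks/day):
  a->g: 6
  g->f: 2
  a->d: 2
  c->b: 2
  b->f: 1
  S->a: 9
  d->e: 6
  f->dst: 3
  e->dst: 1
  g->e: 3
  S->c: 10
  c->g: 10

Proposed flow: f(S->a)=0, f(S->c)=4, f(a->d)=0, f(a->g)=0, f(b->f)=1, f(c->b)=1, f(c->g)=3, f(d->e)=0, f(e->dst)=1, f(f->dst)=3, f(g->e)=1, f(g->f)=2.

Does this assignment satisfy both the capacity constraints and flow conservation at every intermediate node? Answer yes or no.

Yes

Every edge has 0 ≤ f(e) ≤ cap(e).
At each intermediate node, inflow equals outflow.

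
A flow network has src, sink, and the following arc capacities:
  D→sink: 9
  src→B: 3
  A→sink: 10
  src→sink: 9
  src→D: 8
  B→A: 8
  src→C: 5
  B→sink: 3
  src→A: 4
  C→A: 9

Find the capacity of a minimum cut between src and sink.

29

Max flow = 29 (via 5 augmenting paths).
In the residual at optimum, the set reachable from src is {src}.
Cut edges: src→D (cap 8), src→B (cap 3), src→C (cap 5), src→A (cap 4), src→sink (cap 9). Sum = 29.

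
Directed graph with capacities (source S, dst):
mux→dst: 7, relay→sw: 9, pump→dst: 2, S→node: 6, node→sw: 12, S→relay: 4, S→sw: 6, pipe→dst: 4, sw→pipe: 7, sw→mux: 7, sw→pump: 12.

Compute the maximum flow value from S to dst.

Augment S→sw→mux→dst: bottleneck 6. Total 6.
Augment S→node→sw→mux→dst: bottleneck 1. Total 7.
Augment S→node→sw→pipe→dst: bottleneck 4. Total 11.
Augment S→node→sw→pump→dst: bottleneck 1. Total 12.
Augment S→relay→sw→pump→dst: bottleneck 1. Total 13.
No augmenting path remains in the residual graph.

13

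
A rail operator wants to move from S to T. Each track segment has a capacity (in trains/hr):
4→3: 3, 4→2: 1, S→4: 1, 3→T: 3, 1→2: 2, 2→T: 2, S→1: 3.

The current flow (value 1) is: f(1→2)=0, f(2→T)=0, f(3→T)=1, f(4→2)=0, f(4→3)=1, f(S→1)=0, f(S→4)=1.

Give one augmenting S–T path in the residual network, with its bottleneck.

Residual along S→1→2→T: S→1: 3, 1→2: 2, 2→T: 2.
Bottleneck = min = 2.

S→1→2→T, bottleneck 2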